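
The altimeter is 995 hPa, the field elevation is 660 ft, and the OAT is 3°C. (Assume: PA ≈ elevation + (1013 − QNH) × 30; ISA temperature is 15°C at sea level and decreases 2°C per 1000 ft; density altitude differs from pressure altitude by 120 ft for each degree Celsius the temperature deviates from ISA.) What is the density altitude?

48 ft

Pressure altitude = 660 + (1013 − 995) × 30 = 660 + (+540) = 1200 ft.
ISA temperature at 1200 ft = 15 − 2 × (1200/1000) = 12.6°C.
ISA deviation = 3 − 12.6 = -9.6°C.
Density altitude = 1200 + 120 × (-9.6) = 48 ft.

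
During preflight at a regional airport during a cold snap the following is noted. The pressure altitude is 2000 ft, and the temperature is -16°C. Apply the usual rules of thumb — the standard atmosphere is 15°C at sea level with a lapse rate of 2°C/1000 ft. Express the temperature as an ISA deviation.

ISA-27°C

ISA temperature at 2000 ft = 15 − 2 × (2000/1000) = 11°C.
Deviation = OAT − ISA = -16 − 11 = -27°C.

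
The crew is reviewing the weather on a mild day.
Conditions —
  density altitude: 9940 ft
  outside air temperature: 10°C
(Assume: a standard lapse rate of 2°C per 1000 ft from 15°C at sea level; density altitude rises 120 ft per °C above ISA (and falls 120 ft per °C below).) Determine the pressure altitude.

8500 ft

DA = PA + 120 × (OAT − (15 − 2·PA/1000)) = PA + 120·OAT − 1800 + 0.24·PA = 1.24·PA + 120·OAT − 1800.
So 1.24·PA = 9940 − 120 × 10 + 1800 = 10540.
PA = 10540 / 1.24 = 8500 ft.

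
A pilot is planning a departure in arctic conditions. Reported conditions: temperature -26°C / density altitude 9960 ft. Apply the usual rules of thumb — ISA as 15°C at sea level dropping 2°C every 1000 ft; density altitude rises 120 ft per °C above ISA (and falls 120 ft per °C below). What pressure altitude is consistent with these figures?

12000 ft

DA = PA + 120 × (OAT − (15 − 2·PA/1000)) = PA + 120·OAT − 1800 + 0.24·PA = 1.24·PA + 120·OAT − 1800.
So 1.24·PA = 9960 − 120 × (-26) + 1800 = 14880.
PA = 14880 / 1.24 = 12000 ft.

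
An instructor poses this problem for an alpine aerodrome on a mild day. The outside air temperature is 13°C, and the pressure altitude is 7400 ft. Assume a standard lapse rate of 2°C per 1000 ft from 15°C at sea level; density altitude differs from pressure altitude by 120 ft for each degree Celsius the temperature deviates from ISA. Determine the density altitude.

8936 ft

ISA temperature at 7400 ft = 15 − 2 × (7400/1000) = 0.2°C.
ISA deviation = 13 − 0.2 = +12.8°C.
Density altitude = 7400 + 120 × (12.8) = 7400 + (+1536) = 8936 ft.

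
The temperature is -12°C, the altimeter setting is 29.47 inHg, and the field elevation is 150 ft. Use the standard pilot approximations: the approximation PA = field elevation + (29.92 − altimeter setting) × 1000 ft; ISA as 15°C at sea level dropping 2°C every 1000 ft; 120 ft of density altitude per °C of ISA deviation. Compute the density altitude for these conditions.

-2496 ft

Pressure altitude = 150 + (29.92 − 29.47) × 1000 = 150 + (+450) = 600 ft.
ISA temperature at 600 ft = 15 − 2 × (600/1000) = 13.8°C.
ISA deviation = -12 − 13.8 = -25.8°C.
Density altitude = 600 + 120 × (-25.8) = -2496 ft.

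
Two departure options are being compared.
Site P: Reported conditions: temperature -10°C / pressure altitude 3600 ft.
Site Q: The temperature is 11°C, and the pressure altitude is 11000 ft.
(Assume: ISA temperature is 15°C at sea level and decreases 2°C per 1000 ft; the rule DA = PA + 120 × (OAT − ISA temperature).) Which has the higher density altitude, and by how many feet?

Site Q by 11696 ft

Site P: ISA temp = 7.8°C, deviation -17.8°C, DA = 3600 + 120 × (-17.8) = 1464 ft.
Site Q: ISA temp = -7°C, deviation +18°C, DA = 11000 + 120 × 18 = 13160 ft.
Site Q is higher by 13160 − 1464 = 11696 ft.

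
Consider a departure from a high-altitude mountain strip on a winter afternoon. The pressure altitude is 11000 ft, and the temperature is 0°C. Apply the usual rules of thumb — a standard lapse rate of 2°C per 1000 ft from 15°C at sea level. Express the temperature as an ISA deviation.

ISA temperature at 11000 ft = 15 − 2 × (11000/1000) = -7°C.
Deviation = OAT − ISA = 0 − (-7) = +7°C.

ISA+7°C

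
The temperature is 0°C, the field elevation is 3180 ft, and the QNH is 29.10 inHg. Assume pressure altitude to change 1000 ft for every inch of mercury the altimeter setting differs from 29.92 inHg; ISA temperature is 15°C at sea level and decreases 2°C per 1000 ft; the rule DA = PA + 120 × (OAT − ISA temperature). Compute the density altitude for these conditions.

3160 ft

Pressure altitude = 3180 + (29.92 − 29.10) × 1000 = 3180 + (+820) = 4000 ft.
ISA temperature at 4000 ft = 15 − 2 × (4000/1000) = 7°C.
ISA deviation = 0 − 7 = -7°C.
Density altitude = 4000 + 120 × (-7) = 3160 ft.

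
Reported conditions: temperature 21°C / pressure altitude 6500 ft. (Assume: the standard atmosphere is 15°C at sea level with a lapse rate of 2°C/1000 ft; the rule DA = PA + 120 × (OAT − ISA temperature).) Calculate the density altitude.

8780 ft

ISA temperature at 6500 ft = 15 − 2 × (6500/1000) = 2°C.
ISA deviation = 21 − 2 = +19°C.
Density altitude = 6500 + 120 × (19) = 6500 + (+2280) = 8780 ft.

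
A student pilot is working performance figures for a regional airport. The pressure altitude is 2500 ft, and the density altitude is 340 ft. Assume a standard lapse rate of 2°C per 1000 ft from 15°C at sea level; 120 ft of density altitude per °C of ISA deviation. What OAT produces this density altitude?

Density altitude − pressure altitude = 340 − 2500 = -2160 ft.
At 120 ft/°C that is an ISA deviation of -2160/120 = -18°C.
ISA temperature at 2500 ft = 15 − 2 × (2500/1000) = 10°C.
OAT = ISA + deviation = 10 + (-18) = -8°C.

-8°C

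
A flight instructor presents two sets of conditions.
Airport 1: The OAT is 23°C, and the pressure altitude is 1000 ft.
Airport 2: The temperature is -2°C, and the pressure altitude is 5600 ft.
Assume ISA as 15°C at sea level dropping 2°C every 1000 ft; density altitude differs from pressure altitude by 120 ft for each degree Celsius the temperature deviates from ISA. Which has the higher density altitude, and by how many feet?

Airport 2 by 2704 ft

Airport 1: ISA temp = 13°C, deviation +10°C, DA = 1000 + 120 × 10 = 2200 ft.
Airport 2: ISA temp = 3.8°C, deviation -5.8°C, DA = 5600 + 120 × (-5.8) = 4904 ft.
Airport 2 is higher by 4904 − 2200 = 2704 ft.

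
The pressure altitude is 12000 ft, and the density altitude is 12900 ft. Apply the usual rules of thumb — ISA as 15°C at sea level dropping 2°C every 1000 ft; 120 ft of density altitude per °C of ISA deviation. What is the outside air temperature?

-1.5°C

Density altitude − pressure altitude = 12900 − 12000 = +900 ft.
At 120 ft/°C that is an ISA deviation of 900/120 = +7.5°C.
ISA temperature at 12000 ft = 15 − 2 × (12000/1000) = -9°C.
OAT = ISA + deviation = -9 + (+7.5) = -1.5°C.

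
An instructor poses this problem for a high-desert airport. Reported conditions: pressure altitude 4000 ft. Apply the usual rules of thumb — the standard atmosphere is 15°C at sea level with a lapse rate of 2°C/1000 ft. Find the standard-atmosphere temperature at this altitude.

7°C

ISA temperature = 15 − 2 × (4000/1000) = 15 − 8 = 7°C.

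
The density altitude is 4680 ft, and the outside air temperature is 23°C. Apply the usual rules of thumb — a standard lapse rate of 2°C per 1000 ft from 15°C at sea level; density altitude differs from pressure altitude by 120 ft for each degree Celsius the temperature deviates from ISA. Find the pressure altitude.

3000 ft

DA = PA + 120 × (OAT − (15 − 2·PA/1000)) = PA + 120·OAT − 1800 + 0.24·PA = 1.24·PA + 120·OAT − 1800.
So 1.24·PA = 4680 − 120 × 23 + 1800 = 3720.
PA = 3720 / 1.24 = 3000 ft.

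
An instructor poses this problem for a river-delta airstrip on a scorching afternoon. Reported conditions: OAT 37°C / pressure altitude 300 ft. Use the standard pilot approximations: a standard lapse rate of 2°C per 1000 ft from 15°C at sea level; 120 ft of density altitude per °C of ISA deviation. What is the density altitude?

3012 ft

ISA temperature at 300 ft = 15 − 2 × (300/1000) = 14.4°C.
ISA deviation = 37 − 14.4 = +22.6°C.
Density altitude = 300 + 120 × (22.6) = 300 + (+2712) = 3012 ft.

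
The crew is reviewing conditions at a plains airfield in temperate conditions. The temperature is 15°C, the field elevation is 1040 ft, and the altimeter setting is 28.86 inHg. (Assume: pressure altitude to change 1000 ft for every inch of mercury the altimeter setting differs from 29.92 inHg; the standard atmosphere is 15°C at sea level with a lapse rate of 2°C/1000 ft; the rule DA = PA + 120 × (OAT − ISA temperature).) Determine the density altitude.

2604 ft

Pressure altitude = 1040 + (29.92 − 28.86) × 1000 = 1040 + (+1060) = 2100 ft.
ISA temperature at 2100 ft = 15 − 2 × (2100/1000) = 10.8°C.
ISA deviation = 15 − 10.8 = +4.2°C.
Density altitude = 2100 + 120 × (4.2) = 2604 ft.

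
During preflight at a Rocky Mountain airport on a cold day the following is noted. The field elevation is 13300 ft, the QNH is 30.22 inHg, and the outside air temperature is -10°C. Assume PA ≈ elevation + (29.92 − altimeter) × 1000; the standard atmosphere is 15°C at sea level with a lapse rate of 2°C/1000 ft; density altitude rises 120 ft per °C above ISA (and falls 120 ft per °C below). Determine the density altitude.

Pressure altitude = 13300 + (29.92 − 30.22) × 1000 = 13300 + (-300) = 13000 ft.
ISA temperature at 13000 ft = 15 − 2 × (13000/1000) = -11°C.
ISA deviation = -10 − (-11) = +1°C.
Density altitude = 13000 + 120 × (1) = 13120 ft.

13120 ft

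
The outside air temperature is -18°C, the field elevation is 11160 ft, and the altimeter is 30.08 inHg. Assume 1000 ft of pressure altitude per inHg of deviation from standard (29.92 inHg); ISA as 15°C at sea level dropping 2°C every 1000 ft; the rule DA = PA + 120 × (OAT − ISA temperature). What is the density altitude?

Pressure altitude = 11160 + (29.92 − 30.08) × 1000 = 11160 + (-160) = 11000 ft.
ISA temperature at 11000 ft = 15 − 2 × (11000/1000) = -7°C.
ISA deviation = -18 − (-7) = -11°C.
Density altitude = 11000 + 120 × (-11) = 9680 ft.

9680 ft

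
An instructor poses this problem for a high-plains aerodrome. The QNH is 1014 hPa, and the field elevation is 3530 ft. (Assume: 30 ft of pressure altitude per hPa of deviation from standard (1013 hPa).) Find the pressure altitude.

Pressure correction = (1013 − 1014) × 30 = -30 ft.
Pressure altitude = 3530 + (-30) = 3500 ft.

3500 ft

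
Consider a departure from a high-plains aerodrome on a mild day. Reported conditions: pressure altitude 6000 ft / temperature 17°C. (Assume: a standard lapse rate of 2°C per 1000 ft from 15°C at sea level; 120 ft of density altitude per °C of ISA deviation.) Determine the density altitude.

7680 ft

ISA temperature at 6000 ft = 15 − 2 × (6000/1000) = 3°C.
ISA deviation = 17 − 3 = +14°C.
Density altitude = 6000 + 120 × (14) = 6000 + (+1680) = 7680 ft.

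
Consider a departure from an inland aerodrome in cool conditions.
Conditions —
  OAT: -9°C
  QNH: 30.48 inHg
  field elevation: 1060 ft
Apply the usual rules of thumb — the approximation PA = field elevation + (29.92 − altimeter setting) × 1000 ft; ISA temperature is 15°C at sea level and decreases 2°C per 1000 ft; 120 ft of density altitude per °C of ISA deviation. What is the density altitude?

-2260 ft

Pressure altitude = 1060 + (29.92 − 30.48) × 1000 = 1060 + (-560) = 500 ft.
ISA temperature at 500 ft = 15 − 2 × (500/1000) = 14°C.
ISA deviation = -9 − 14 = -23°C.
Density altitude = 500 + 120 × (-23) = -2260 ft.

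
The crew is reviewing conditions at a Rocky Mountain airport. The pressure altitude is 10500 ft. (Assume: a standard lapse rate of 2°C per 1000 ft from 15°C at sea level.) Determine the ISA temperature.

-6°C

ISA temperature = 15 − 2 × (10500/1000) = 15 − 21 = -6°C.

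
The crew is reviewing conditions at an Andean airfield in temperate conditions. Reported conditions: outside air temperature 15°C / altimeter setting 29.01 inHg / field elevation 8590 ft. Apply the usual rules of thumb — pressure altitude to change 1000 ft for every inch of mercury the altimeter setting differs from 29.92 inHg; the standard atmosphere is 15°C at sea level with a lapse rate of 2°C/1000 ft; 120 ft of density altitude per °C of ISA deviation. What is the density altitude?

Pressure altitude = 8590 + (29.92 − 29.01) × 1000 = 8590 + (+910) = 9500 ft.
ISA temperature at 9500 ft = 15 − 2 × (9500/1000) = -4°C.
ISA deviation = 15 − (-4) = +19°C.
Density altitude = 9500 + 120 × (19) = 11780 ft.

11780 ft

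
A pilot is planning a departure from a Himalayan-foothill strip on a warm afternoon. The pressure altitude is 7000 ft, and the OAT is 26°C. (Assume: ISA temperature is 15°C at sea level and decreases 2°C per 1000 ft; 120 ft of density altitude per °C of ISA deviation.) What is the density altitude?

ISA temperature at 7000 ft = 15 − 2 × (7000/1000) = 1°C.
ISA deviation = 26 − 1 = +25°C.
Density altitude = 7000 + 120 × (25) = 7000 + (+3000) = 10000 ft.

10000 ft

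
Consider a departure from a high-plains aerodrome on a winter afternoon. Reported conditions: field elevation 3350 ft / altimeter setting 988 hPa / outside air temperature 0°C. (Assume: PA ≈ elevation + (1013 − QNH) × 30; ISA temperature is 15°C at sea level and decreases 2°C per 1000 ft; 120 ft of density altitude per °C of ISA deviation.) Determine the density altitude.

3284 ft

Pressure altitude = 3350 + (1013 − 988) × 30 = 3350 + (+750) = 4100 ft.
ISA temperature at 4100 ft = 15 − 2 × (4100/1000) = 6.8°C.
ISA deviation = 0 − 6.8 = -6.8°C.
Density altitude = 4100 + 120 × (-6.8) = 3284 ft.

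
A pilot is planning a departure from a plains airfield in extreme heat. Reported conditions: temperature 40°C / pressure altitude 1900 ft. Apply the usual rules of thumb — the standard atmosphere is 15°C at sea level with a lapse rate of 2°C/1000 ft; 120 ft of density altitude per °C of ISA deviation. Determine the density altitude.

ISA temperature at 1900 ft = 15 − 2 × (1900/1000) = 11.2°C.
ISA deviation = 40 − 11.2 = +28.8°C.
Density altitude = 1900 + 120 × (28.8) = 1900 + (+3456) = 5356 ft.

5356 ft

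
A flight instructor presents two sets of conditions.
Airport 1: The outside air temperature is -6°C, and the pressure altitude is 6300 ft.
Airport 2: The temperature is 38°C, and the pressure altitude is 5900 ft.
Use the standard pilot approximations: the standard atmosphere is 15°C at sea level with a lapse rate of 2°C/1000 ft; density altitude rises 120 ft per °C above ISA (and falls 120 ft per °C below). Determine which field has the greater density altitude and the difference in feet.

Airport 1: ISA temp = 2.4°C, deviation -8.4°C, DA = 6300 + 120 × (-8.4) = 5292 ft.
Airport 2: ISA temp = 3.2°C, deviation +34.8°C, DA = 5900 + 120 × 34.8 = 10076 ft.
Airport 2 is higher by 10076 − 5292 = 4784 ft.

Airport 2 by 4784 ft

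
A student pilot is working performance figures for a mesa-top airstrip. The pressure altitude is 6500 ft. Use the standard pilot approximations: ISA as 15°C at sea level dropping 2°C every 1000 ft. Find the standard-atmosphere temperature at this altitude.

ISA temperature = 15 − 2 × (6500/1000) = 15 − 13 = 2°C.

2°C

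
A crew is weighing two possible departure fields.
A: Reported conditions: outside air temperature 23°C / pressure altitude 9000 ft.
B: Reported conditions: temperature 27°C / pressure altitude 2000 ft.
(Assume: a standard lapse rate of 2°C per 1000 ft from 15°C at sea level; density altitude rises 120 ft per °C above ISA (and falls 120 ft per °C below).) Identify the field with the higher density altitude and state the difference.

A by 8200 ft

A: ISA temp = -3°C, deviation +26°C, DA = 9000 + 120 × 26 = 12120 ft.
B: ISA temp = 11°C, deviation +16°C, DA = 2000 + 120 × 16 = 3920 ft.
A is higher by 12120 − 3920 = 8200 ft.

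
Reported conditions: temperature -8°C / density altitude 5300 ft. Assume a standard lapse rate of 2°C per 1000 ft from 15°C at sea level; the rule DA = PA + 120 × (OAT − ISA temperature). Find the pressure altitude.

DA = PA + 120 × (OAT − (15 − 2·PA/1000)) = PA + 120·OAT − 1800 + 0.24·PA = 1.24·PA + 120·OAT − 1800.
So 1.24·PA = 5300 − 120 × (-8) + 1800 = 8060.
PA = 8060 / 1.24 = 6500 ft.

6500 ft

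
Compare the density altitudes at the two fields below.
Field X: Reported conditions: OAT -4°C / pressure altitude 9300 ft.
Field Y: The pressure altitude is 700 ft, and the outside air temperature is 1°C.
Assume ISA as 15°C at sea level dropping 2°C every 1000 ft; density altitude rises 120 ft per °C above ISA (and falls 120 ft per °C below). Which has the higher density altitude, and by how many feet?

Field X by 10064 ft

Field X: ISA temp = -3.6°C, deviation -0.4°C, DA = 9300 + 120 × (-0.4) = 9252 ft.
Field Y: ISA temp = 13.6°C, deviation -12.6°C, DA = 700 + 120 × (-12.6) = -812 ft.
Field X is higher by 9252 − (-812) = 10064 ft.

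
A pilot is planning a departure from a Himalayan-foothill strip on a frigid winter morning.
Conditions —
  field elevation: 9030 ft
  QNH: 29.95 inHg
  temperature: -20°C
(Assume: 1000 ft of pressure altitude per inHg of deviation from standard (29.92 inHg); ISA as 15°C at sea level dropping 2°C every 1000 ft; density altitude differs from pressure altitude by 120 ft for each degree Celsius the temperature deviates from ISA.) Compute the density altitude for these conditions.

Pressure altitude = 9030 + (29.92 − 29.95) × 1000 = 9030 + (-30) = 9000 ft.
ISA temperature at 9000 ft = 15 − 2 × (9000/1000) = -3°C.
ISA deviation = -20 − (-3) = -17°C.
Density altitude = 9000 + 120 × (-17) = 6960 ft.

6960 ft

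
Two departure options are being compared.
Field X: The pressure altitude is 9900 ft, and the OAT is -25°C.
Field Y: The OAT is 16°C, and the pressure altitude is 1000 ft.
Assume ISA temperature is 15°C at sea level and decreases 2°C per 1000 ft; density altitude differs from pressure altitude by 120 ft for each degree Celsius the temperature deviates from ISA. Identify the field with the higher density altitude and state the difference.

Field X by 6116 ft

Field X: ISA temp = -4.8°C, deviation -20.2°C, DA = 9900 + 120 × (-20.2) = 7476 ft.
Field Y: ISA temp = 13°C, deviation +3°C, DA = 1000 + 120 × 3 = 1360 ft.
Field X is higher by 7476 − 1360 = 6116 ft.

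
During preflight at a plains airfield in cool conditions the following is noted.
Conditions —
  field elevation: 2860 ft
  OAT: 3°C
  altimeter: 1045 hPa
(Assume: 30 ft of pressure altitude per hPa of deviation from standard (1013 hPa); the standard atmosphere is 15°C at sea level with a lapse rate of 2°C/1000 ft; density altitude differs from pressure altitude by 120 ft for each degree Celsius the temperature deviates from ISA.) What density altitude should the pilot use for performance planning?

Pressure altitude = 2860 + (1013 − 1045) × 30 = 2860 + (-960) = 1900 ft.
ISA temperature at 1900 ft = 15 − 2 × (1900/1000) = 11.2°C.
ISA deviation = 3 − 11.2 = -8.2°C.
Density altitude = 1900 + 120 × (-8.2) = 916 ft.

916 ft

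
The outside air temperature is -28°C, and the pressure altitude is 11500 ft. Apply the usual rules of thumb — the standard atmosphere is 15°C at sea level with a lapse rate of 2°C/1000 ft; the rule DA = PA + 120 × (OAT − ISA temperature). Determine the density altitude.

9100 ft

ISA temperature at 11500 ft = 15 − 2 × (11500/1000) = -8°C.
ISA deviation = -28 − (-8) = -20°C.
Density altitude = 11500 + 120 × (-20) = 11500 + (-2400) = 9100 ft.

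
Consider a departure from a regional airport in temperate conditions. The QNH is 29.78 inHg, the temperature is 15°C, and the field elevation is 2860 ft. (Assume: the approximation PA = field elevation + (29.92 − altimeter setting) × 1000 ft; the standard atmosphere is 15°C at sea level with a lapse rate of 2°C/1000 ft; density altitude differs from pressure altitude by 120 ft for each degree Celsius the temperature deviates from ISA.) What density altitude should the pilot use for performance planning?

Pressure altitude = 2860 + (29.92 − 29.78) × 1000 = 2860 + (+140) = 3000 ft.
ISA temperature at 3000 ft = 15 − 2 × (3000/1000) = 9°C.
ISA deviation = 15 − 9 = +6°C.
Density altitude = 3000 + 120 × (6) = 3720 ft.

3720 ft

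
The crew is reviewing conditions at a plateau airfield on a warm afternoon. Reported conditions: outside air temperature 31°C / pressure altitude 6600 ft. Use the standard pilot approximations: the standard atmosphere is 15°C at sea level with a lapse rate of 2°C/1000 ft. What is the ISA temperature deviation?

ISA+29.2°C

ISA temperature at 6600 ft = 15 − 2 × (6600/1000) = 1.8°C.
Deviation = OAT − ISA = 31 − 1.8 = +29.2°C.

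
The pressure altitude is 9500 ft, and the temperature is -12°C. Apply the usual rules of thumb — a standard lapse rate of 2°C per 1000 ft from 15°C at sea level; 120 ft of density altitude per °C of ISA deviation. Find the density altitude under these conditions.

ISA temperature at 9500 ft = 15 − 2 × (9500/1000) = -4°C.
ISA deviation = -12 − (-4) = -8°C.
Density altitude = 9500 + 120 × (-8) = 9500 + (-960) = 8540 ft.

8540 ft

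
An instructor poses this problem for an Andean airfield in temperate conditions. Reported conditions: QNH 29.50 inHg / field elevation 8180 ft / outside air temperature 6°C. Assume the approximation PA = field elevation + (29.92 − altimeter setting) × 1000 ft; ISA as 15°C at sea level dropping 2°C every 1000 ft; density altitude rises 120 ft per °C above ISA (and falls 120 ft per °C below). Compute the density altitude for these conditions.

Pressure altitude = 8180 + (29.92 − 29.50) × 1000 = 8180 + (+420) = 8600 ft.
ISA temperature at 8600 ft = 15 − 2 × (8600/1000) = -2.2°C.
ISA deviation = 6 − (-2.2) = +8.2°C.
Density altitude = 8600 + 120 × (8.2) = 9584 ft.

9584 ft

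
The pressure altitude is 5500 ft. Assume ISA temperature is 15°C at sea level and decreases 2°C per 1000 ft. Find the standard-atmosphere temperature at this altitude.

4°C

ISA temperature = 15 − 2 × (5500/1000) = 15 − 11 = 4°C.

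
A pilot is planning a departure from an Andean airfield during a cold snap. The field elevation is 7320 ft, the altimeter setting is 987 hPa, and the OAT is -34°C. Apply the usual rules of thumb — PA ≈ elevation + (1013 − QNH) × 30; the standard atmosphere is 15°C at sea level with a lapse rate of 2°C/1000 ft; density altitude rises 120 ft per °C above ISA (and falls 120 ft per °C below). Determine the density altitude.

Pressure altitude = 7320 + (1013 − 987) × 30 = 7320 + (+780) = 8100 ft.
ISA temperature at 8100 ft = 15 − 2 × (8100/1000) = -1.2°C.
ISA deviation = -34 − (-1.2) = -32.8°C.
Density altitude = 8100 + 120 × (-32.8) = 4164 ft.

4164 ft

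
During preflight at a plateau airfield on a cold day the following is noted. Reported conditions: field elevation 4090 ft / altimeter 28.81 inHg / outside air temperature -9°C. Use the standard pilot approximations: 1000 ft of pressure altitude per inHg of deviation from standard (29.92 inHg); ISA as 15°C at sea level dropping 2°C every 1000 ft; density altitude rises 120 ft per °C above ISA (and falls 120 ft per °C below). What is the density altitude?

Pressure altitude = 4090 + (29.92 − 28.81) × 1000 = 4090 + (+1110) = 5200 ft.
ISA temperature at 5200 ft = 15 − 2 × (5200/1000) = 4.6°C.
ISA deviation = -9 − 4.6 = -13.6°C.
Density altitude = 5200 + 120 × (-13.6) = 3568 ft.

3568 ft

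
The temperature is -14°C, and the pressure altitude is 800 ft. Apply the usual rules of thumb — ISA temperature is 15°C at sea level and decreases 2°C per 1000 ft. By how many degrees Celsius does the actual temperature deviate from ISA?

ISA-27.4°C

ISA temperature at 800 ft = 15 − 2 × (800/1000) = 13.4°C.
Deviation = OAT − ISA = -14 − 13.4 = -27.4°C.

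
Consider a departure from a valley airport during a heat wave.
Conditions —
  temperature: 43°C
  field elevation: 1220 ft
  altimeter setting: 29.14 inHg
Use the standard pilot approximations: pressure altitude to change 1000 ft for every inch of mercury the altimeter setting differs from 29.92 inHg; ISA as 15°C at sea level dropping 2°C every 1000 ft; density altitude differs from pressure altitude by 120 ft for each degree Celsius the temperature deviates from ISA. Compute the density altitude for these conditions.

Pressure altitude = 1220 + (29.92 − 29.14) × 1000 = 1220 + (+780) = 2000 ft.
ISA temperature at 2000 ft = 15 − 2 × (2000/1000) = 11°C.
ISA deviation = 43 − 11 = +32°C.
Density altitude = 2000 + 120 × (32) = 5840 ft.

5840 ft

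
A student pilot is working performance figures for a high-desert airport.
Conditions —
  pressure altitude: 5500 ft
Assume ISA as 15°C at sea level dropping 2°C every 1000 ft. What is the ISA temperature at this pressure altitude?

ISA temperature = 15 − 2 × (5500/1000) = 15 − 11 = 4°C.

4°C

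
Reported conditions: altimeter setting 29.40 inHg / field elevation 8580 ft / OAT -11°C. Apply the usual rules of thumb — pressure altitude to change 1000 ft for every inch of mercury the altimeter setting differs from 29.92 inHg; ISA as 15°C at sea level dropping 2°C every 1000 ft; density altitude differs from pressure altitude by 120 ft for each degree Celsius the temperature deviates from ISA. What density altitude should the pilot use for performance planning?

8164 ft

Pressure altitude = 8580 + (29.92 − 29.40) × 1000 = 8580 + (+520) = 9100 ft.
ISA temperature at 9100 ft = 15 − 2 × (9100/1000) = -3.2°C.
ISA deviation = -11 − (-3.2) = -7.8°C.
Density altitude = 9100 + 120 × (-7.8) = 8164 ft.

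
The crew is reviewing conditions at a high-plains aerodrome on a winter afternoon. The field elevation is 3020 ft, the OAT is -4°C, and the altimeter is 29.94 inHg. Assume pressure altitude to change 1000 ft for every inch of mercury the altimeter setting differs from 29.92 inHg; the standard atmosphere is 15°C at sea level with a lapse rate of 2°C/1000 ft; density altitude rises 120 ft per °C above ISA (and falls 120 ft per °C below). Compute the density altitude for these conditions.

Pressure altitude = 3020 + (29.92 − 29.94) × 1000 = 3020 + (-20) = 3000 ft.
ISA temperature at 3000 ft = 15 − 2 × (3000/1000) = 9°C.
ISA deviation = -4 − 9 = -13°C.
Density altitude = 3000 + 120 × (-13) = 1440 ft.

1440 ft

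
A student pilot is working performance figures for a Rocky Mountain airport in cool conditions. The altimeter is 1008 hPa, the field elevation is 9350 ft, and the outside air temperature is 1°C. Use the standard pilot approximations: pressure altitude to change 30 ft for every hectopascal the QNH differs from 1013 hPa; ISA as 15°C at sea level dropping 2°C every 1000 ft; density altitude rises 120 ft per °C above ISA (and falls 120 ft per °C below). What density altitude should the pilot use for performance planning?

10100 ft

Pressure altitude = 9350 + (1013 − 1008) × 30 = 9350 + (+150) = 9500 ft.
ISA temperature at 9500 ft = 15 − 2 × (9500/1000) = -4°C.
ISA deviation = 1 − (-4) = +5°C.
Density altitude = 9500 + 120 × (5) = 10100 ft.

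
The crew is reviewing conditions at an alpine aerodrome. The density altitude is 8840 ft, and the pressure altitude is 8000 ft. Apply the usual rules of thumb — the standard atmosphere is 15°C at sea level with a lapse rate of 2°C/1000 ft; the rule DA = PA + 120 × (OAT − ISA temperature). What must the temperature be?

Density altitude − pressure altitude = 8840 − 8000 = +840 ft.
At 120 ft/°C that is an ISA deviation of 840/120 = +7°C.
ISA temperature at 8000 ft = 15 − 2 × (8000/1000) = -1°C.
OAT = ISA + deviation = -1 + (+7) = 6°C.

6°C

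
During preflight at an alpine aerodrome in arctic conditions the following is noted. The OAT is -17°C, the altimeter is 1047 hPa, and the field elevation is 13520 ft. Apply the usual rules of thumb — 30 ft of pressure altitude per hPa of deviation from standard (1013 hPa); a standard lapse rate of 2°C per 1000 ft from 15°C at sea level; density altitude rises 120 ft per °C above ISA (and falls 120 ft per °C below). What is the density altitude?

11660 ft

Pressure altitude = 13520 + (1013 − 1047) × 30 = 13520 + (-1020) = 12500 ft.
ISA temperature at 12500 ft = 15 − 2 × (12500/1000) = -10°C.
ISA deviation = -17 − (-10) = -7°C.
Density altitude = 12500 + 120 × (-7) = 11660 ft.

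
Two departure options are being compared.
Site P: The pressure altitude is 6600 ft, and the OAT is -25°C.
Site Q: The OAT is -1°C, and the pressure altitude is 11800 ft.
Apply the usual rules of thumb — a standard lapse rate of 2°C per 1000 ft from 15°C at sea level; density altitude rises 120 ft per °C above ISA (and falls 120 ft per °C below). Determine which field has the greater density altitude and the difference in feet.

Site Q by 9328 ft

Site P: ISA temp = 1.8°C, deviation -26.8°C, DA = 6600 + 120 × (-26.8) = 3384 ft.
Site Q: ISA temp = -8.6°C, deviation +7.6°C, DA = 11800 + 120 × 7.6 = 12712 ft.
Site Q is higher by 12712 − 3384 = 9328 ft.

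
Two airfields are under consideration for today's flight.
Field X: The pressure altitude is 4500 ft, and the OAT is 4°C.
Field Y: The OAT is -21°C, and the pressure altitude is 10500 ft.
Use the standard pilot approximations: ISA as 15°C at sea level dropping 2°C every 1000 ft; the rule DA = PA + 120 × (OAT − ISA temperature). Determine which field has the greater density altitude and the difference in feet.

Field Y by 4440 ft

Field X: ISA temp = 6°C, deviation -2°C, DA = 4500 + 120 × (-2) = 4260 ft.
Field Y: ISA temp = -6°C, deviation -15°C, DA = 10500 + 120 × (-15) = 8700 ft.
Field Y is higher by 8700 − 4260 = 4440 ft.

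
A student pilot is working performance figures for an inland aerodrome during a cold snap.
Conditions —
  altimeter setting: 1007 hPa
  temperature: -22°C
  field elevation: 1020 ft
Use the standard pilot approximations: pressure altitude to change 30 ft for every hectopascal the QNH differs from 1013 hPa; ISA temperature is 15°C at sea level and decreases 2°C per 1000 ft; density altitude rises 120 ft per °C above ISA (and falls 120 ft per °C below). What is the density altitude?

-2952 ft

Pressure altitude = 1020 + (1013 − 1007) × 30 = 1020 + (+180) = 1200 ft.
ISA temperature at 1200 ft = 15 − 2 × (1200/1000) = 12.6°C.
ISA deviation = -22 − 12.6 = -34.6°C.
Density altitude = 1200 + 120 × (-34.6) = -2952 ft.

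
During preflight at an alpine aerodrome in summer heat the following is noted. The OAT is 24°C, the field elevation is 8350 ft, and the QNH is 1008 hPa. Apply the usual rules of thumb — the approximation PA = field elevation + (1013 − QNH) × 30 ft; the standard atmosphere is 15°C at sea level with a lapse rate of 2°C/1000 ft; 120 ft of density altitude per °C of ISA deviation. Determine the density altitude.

11620 ft

Pressure altitude = 8350 + (1013 − 1008) × 30 = 8350 + (+150) = 8500 ft.
ISA temperature at 8500 ft = 15 − 2 × (8500/1000) = -2°C.
ISA deviation = 24 − (-2) = +26°C.
Density altitude = 8500 + 120 × (26) = 11620 ft.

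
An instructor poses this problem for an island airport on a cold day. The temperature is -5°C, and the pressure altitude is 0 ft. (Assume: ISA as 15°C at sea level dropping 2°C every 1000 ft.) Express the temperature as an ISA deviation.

ISA-20°C

ISA temperature at 0 ft = 15 − 2 × (0/1000) = 15°C.
Deviation = OAT − ISA = -5 − 15 = -20°C.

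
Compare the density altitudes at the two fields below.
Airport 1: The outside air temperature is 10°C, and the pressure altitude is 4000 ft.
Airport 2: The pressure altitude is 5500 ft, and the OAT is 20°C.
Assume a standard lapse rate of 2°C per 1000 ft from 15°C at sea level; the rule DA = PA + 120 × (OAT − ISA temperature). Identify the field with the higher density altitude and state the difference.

Airport 2 by 3060 ft

Airport 1: ISA temp = 7°C, deviation +3°C, DA = 4000 + 120 × 3 = 4360 ft.
Airport 2: ISA temp = 4°C, deviation +16°C, DA = 5500 + 120 × 16 = 7420 ft.
Airport 2 is higher by 7420 − 4360 = 3060 ft.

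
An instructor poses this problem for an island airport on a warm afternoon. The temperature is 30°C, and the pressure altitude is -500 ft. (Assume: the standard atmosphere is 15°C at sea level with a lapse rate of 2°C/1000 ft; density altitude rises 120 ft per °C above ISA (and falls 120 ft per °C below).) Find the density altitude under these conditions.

1180 ft

ISA temperature at -500 ft = 15 − 2 × (-500/1000) = 16°C.
ISA deviation = 30 − 16 = +14°C.
Density altitude = -500 + 120 × (14) = -500 + (+1680) = 1180 ft.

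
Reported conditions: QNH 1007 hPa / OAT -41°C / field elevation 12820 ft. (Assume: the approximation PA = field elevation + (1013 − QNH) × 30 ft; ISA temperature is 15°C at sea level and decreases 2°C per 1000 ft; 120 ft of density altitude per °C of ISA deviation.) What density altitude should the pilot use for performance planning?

9400 ft

Pressure altitude = 12820 + (1013 − 1007) × 30 = 12820 + (+180) = 13000 ft.
ISA temperature at 13000 ft = 15 − 2 × (13000/1000) = -11°C.
ISA deviation = -41 − (-11) = -30°C.
Density altitude = 13000 + 120 × (-30) = 9400 ft.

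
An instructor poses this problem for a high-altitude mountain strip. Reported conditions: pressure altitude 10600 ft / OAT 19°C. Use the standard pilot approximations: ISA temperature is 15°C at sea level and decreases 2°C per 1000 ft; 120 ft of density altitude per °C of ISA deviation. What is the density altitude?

ISA temperature at 10600 ft = 15 − 2 × (10600/1000) = -6.2°C.
ISA deviation = 19 − (-6.2) = +25.2°C.
Density altitude = 10600 + 120 × (25.2) = 10600 + (+3024) = 13624 ft.

13624 ft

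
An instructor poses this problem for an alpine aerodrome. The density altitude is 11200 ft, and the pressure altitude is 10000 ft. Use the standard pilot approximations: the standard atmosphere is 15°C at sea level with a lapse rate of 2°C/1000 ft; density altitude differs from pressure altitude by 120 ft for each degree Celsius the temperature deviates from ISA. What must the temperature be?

5°C

Density altitude − pressure altitude = 11200 − 10000 = +1200 ft.
At 120 ft/°C that is an ISA deviation of 1200/120 = +10°C.
ISA temperature at 10000 ft = 15 − 2 × (10000/1000) = -5°C.
OAT = ISA + deviation = -5 + (+10) = 5°C.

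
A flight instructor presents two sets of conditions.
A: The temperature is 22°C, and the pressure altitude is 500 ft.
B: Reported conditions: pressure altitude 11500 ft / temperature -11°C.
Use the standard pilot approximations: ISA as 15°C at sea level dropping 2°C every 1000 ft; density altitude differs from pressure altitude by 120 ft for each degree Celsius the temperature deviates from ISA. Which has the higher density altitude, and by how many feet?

A: ISA temp = 14°C, deviation +8°C, DA = 500 + 120 × 8 = 1460 ft.
B: ISA temp = -8°C, deviation -3°C, DA = 11500 + 120 × (-3) = 11140 ft.
B is higher by 11140 − 1460 = 9680 ft.

B by 9680 ft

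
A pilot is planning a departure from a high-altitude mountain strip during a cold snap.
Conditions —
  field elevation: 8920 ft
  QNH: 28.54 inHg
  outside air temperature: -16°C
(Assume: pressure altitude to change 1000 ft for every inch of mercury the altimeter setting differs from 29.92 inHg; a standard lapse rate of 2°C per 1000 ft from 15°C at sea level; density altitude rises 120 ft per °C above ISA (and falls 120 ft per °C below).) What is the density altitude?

9052 ft

Pressure altitude = 8920 + (29.92 − 28.54) × 1000 = 8920 + (+1380) = 10300 ft.
ISA temperature at 10300 ft = 15 − 2 × (10300/1000) = -5.6°C.
ISA deviation = -16 − (-5.6) = -10.4°C.
Density altitude = 10300 + 120 × (-10.4) = 9052 ft.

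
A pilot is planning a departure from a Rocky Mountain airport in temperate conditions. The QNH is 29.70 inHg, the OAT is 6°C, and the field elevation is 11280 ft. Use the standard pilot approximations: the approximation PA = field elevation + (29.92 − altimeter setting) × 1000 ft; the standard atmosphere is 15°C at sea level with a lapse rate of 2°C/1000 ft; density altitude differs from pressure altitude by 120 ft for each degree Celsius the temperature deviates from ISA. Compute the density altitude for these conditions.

13180 ft

Pressure altitude = 11280 + (29.92 − 29.70) × 1000 = 11280 + (+220) = 11500 ft.
ISA temperature at 11500 ft = 15 − 2 × (11500/1000) = -8°C.
ISA deviation = 6 − (-8) = +14°C.
Density altitude = 11500 + 120 × (14) = 13180 ft.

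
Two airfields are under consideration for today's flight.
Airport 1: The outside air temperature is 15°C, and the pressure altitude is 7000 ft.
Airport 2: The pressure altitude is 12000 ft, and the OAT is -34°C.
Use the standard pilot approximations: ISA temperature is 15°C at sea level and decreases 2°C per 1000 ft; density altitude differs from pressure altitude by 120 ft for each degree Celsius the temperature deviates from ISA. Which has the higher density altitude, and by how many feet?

Airport 1: ISA temp = 1°C, deviation +14°C, DA = 7000 + 120 × 14 = 8680 ft.
Airport 2: ISA temp = -9°C, deviation -25°C, DA = 12000 + 120 × (-25) = 9000 ft.
Airport 2 is higher by 9000 − 8680 = 320 ft.

Airport 2 by 320 ft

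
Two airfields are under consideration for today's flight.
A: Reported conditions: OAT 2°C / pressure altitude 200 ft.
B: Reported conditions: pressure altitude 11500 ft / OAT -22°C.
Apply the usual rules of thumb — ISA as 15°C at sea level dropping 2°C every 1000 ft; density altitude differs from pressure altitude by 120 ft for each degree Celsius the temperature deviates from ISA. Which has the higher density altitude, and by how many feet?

A: ISA temp = 14.6°C, deviation -12.6°C, DA = 200 + 120 × (-12.6) = -1312 ft.
B: ISA temp = -8°C, deviation -14°C, DA = 11500 + 120 × (-14) = 9820 ft.
B is higher by 9820 − (-1312) = 11132 ft.

B by 11132 ft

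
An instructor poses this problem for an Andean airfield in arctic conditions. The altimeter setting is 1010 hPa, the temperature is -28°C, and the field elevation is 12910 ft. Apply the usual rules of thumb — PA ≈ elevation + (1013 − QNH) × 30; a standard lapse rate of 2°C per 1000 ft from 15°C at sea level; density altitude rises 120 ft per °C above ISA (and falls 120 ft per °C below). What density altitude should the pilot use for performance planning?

Pressure altitude = 12910 + (1013 − 1010) × 30 = 12910 + (+90) = 13000 ft.
ISA temperature at 13000 ft = 15 − 2 × (13000/1000) = -11°C.
ISA deviation = -28 − (-11) = -17°C.
Density altitude = 13000 + 120 × (-17) = 10960 ft.

10960 ft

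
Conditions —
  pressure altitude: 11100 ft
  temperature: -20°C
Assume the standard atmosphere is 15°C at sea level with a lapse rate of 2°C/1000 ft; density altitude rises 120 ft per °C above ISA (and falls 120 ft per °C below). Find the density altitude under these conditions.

9564 ft

ISA temperature at 11100 ft = 15 − 2 × (11100/1000) = -7.2°C.
ISA deviation = -20 − (-7.2) = -12.8°C.
Density altitude = 11100 + 120 × (-12.8) = 11100 + (-1536) = 9564 ft.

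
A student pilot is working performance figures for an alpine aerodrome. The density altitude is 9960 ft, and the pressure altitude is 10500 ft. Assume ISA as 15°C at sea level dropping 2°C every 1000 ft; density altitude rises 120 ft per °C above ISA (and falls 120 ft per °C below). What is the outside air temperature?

-10.5°C

Density altitude − pressure altitude = 9960 − 10500 = -540 ft.
At 120 ft/°C that is an ISA deviation of -540/120 = -4.5°C.
ISA temperature at 10500 ft = 15 − 2 × (10500/1000) = -6°C.
OAT = ISA + deviation = -6 + (-4.5) = -10.5°C.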